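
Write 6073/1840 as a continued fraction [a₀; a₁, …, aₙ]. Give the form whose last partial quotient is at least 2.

[3; 3, 3, 18, 10]

6073 = 3*1840 + 553
1840 = 3*553 + 181
553 = 3*181 + 10
181 = 18*10 + 1
10 = 10*1 + 0  (stop)
So 6073/1840 = [3; 3, 3, 18, 10].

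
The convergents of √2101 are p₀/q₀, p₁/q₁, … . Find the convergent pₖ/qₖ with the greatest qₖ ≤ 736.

13751/300

√2101 = [45; 1, 5, 8, 5, 1, 90, …] (period length 6).
Convergents:
  p_0/q_0 = 45/1
  p_1/q_1 = 46/1
  p_2/q_2 = 275/6
  p_3/q_3 = 2246/49
  p_4/q_4 = 11505/251
  p_5/q_5 = 13751/300
  p_6/q_6 = 1249095/27251
q_5 = 300 ≤ 736 < 27251 = q_6, so the answer is 13751/300.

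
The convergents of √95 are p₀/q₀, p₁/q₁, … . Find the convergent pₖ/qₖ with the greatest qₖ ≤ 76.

√95 = [9; 1, 2, 1, 18, …] (period length 4).
Convergents:
  p_0/q_0 = 9/1
  p_1/q_1 = 10/1
  p_2/q_2 = 29/3
  p_3/q_3 = 39/4
  p_4/q_4 = 731/75
  p_5/q_5 = 770/79
q_4 = 75 ≤ 76 < 79 = q_5, so the answer is 731/75.

731/75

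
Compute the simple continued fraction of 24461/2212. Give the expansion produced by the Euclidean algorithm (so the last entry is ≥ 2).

[11; 17, 6, 1, 3, 1, 3]

24461 = 11×2212 + 129
2212 = 17×129 + 19
129 = 6×19 + 15
19 = 1×15 + 4
15 = 3×4 + 3
4 = 1×3 + 1
3 = 3×1 + 0  (stop)
So 24461/2212 = [11; 17, 6, 1, 3, 1, 3].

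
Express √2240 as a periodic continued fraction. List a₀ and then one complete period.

[47; 3, 23, 3, 94]

a₀ = ⌊√2240⌋ = 47.
With m₀=0, d₀=1 and mₖ₊₁ = dₖaₖ − mₖ, dₖ₊₁ = (n − mₖ₊₁²)/dₖ, aₖ₊₁ = ⌊(a₀+mₖ₊₁)/dₖ₊₁⌋:
  k=1: m=47, d=31, a=3
  k=2: m=46, d=4, a=23
  k=3: m=46, d=31, a=3
  k=4: m=47, d=1, a=94
d=1 and a=2a₀=94 at k=4, so the next step gives (m, d) = (47, 31) again — its k=1 value — and the period has length 4.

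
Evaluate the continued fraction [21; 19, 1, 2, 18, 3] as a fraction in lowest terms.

Using pₖ = aₖpₖ₋₁ + pₖ₋₂ and qₖ = aₖqₖ₋₁ + qₖ₋₂:
  k=0: a=21, p=21, q=1
  k=1: a=19, p=400, q=19
  k=2: a=1, p=421, q=20
  k=3: a=2, p=1242, q=59
  k=4: a=18, p=22777, q=1082
  k=5: a=3, p=69573, q=3305

69573/3305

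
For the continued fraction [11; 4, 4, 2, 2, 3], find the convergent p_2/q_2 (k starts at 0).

191/17

Using pₖ = aₖpₖ₋₁ + pₖ₋₂, qₖ = aₖqₖ₋₁ + qₖ₋₂ (with p₋₁=1, p₋₂=0, q₋₁=0, q₋₂=1):
  k=0: a=11, p=11, q=1
  k=1: a=4, p=45, q=4
  k=2: a=4, p=191, q=17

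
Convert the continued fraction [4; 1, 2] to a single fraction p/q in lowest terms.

Using pₖ = aₖpₖ₋₁ + pₖ₋₂ and qₖ = aₖqₖ₋₁ + qₖ₋₂:
  k=0: a=4, p=4, q=1
  k=1: a=1, p=5, q=1
  k=2: a=2, p=14, q=3

14/3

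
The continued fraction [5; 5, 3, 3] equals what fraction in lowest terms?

Using pₖ = aₖpₖ₋₁ + pₖ₋₂ and qₖ = aₖqₖ₋₁ + qₖ₋₂:
  k=0: a=5, p=5, q=1
  k=1: a=5, p=26, q=5
  k=2: a=3, p=83, q=16
  k=3: a=3, p=275, q=53

275/53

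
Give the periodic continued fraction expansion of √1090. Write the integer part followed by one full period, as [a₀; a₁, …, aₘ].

[33; 66]

a₀ = ⌊√1090⌋ = 33.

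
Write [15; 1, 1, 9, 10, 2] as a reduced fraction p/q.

6257/403

Using pₖ = aₖpₖ₋₁ + pₖ₋₂ and qₖ = aₖqₖ₋₁ + qₖ₋₂:
  k=0: a=15, p=15, q=1
  k=1: a=1, p=16, q=1
  k=2: a=1, p=31, q=2
  k=3: a=9, p=295, q=19
  k=4: a=10, p=2981, q=192
  k=5: a=2, p=6257, q=403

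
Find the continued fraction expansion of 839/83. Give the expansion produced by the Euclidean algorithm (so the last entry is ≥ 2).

839 = 10·83 + 9
83 = 9·9 + 2
9 = 4·2 + 1
2 = 2·1 + 0  (stop)
So 839/83 = [10; 9, 4, 2].

[10; 9, 4, 2]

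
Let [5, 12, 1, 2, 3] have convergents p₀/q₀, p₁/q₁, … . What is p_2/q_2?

66/13

Using pₖ = aₖpₖ₋₁ + pₖ₋₂, qₖ = aₖqₖ₋₁ + qₖ₋₂ (with p₋₁=1, p₋₂=0, q₋₁=0, q₋₂=1):
  k=0: a=5, p=5, q=1
  k=1: a=12, p=61, q=12
  k=2: a=1, p=66, q=13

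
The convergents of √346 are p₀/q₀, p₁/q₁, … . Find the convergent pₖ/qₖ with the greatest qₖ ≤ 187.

3404/183

√346 = [18; 1, 1, 1, 1, 36, …] (period length 5).
Convergents:
  p_0/q_0 = 18/1
  p_1/q_1 = 19/1
  p_2/q_2 = 37/2
  p_3/q_3 = 56/3
  p_4/q_4 = 93/5
  p_5/q_5 = 3404/183
  p_6/q_6 = 3497/188
q_5 = 183 ≤ 187 < 188 = q_6, so the answer is 3404/183.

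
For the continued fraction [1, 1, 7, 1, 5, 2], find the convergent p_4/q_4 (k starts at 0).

100/53

Using pₖ = aₖpₖ₋₁ + pₖ₋₂, qₖ = aₖqₖ₋₁ + qₖ₋₂ (with p₋₁=1, p₋₂=0, q₋₁=0, q₋₂=1):
  k=0: a=1, p=1, q=1
  k=1: a=1, p=2, q=1
  k=2: a=7, p=15, q=8
  k=3: a=1, p=17, q=9
  k=4: a=5, p=100, q=53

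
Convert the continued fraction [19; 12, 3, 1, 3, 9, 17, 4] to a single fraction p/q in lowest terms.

2258890/118381

Using pₖ = aₖpₖ₋₁ + pₖ₋₂ and qₖ = aₖqₖ₋₁ + qₖ₋₂:
  k=0: a=19, p=19, q=1
  k=1: a=12, p=229, q=12
  k=2: a=3, p=706, q=37
  k=3: a=1, p=935, q=49
  k=4: a=3, p=3511, q=184
  k=5: a=9, p=32534, q=1705
  k=6: a=17, p=556589, q=29169
  k=7: a=4, p=2258890, q=118381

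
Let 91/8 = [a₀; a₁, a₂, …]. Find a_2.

91 = 11·8 + 3   →  a_0 = 11
8 = 2·3 + 2   →  a_1 = 2
3 = 1·2 + 1   →  a_2 = 1

1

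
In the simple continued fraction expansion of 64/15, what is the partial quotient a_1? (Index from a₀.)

3

64 = 4·15 + 4   →  a_0 = 4
15 = 3·4 + 3   →  a_1 = 3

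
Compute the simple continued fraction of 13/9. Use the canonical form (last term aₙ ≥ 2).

13 = 1·9 + 4
9 = 2·4 + 1
4 = 4·1 + 0  (stop)
So 13/9 = [1; 2, 4].

[1; 2, 4]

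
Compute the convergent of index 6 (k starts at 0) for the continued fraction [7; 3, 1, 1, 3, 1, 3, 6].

Using pₖ = aₖpₖ₋₁ + pₖ₋₂, qₖ = aₖqₖ₋₁ + qₖ₋₂ (with p₋₁=1, p₋₂=0, q₋₁=0, q₋₂=1):
  k=0: a=7, p=7, q=1
  k=1: a=3, p=22, q=3
  k=2: a=1, p=29, q=4
  k=3: a=1, p=51, q=7
  k=4: a=3, p=182, q=25
  k=5: a=1, p=233, q=32
  k=6: a=3, p=881, q=121

881/121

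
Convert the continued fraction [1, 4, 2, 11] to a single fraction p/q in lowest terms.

Using pₖ = aₖpₖ₋₁ + pₖ₋₂ and qₖ = aₖqₖ₋₁ + qₖ₋₂:
  k=0: a=1, p=1, q=1
  k=1: a=4, p=5, q=4
  k=2: a=2, p=11, q=9
  k=3: a=11, p=126, q=103

126/103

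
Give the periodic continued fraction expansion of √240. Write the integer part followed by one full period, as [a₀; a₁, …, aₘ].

a₀ = ⌊√240⌋ = 15.
With m₀=0, d₀=1 and mₖ₊₁ = dₖaₖ − mₖ, dₖ₊₁ = (n − mₖ₊₁²)/dₖ, aₖ₊₁ = ⌊(a₀+mₖ₊₁)/dₖ₊₁⌋:
  k=1: m=15, d=15, a=2
  k=2: m=15, d=1, a=30
d=1 and a=2a₀=30 at k=2, so the next step gives (m, d) = (15, 15) again — its k=1 value — and the period has length 2.

[15; 2, 30]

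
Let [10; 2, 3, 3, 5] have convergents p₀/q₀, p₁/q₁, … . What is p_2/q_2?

Using pₖ = aₖpₖ₋₁ + pₖ₋₂, qₖ = aₖqₖ₋₁ + qₖ₋₂ (with p₋₁=1, p₋₂=0, q₋₁=0, q₋₂=1):
  k=0: a=10, p=10, q=1
  k=1: a=2, p=21, q=2
  k=2: a=3, p=73, q=7

73/7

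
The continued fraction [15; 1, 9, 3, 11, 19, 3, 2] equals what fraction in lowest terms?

757021/47602

Using pₖ = aₖpₖ₋₁ + pₖ₋₂ and qₖ = aₖqₖ₋₁ + qₖ₋₂:
  k=0: a=15, p=15, q=1
  k=1: a=1, p=16, q=1
  k=2: a=9, p=159, q=10
  k=3: a=3, p=493, q=31
  k=4: a=11, p=5582, q=351
  k=5: a=19, p=106551, q=6700
  k=6: a=3, p=325235, q=20451
  k=7: a=2, p=757021, q=47602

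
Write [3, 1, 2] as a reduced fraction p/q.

11/3

Using pₖ = aₖpₖ₋₁ + pₖ₋₂ and qₖ = aₖqₖ₋₁ + qₖ₋₂:
  k=0: a=3, p=3, q=1
  k=1: a=1, p=4, q=1
  k=2: a=2, p=11, q=3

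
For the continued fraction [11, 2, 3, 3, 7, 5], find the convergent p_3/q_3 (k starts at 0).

263/23

Using pₖ = aₖpₖ₋₁ + pₖ₋₂, qₖ = aₖqₖ₋₁ + qₖ₋₂ (with p₋₁=1, p₋₂=0, q₋₁=0, q₋₂=1):
  k=0: a=11, p=11, q=1
  k=1: a=2, p=23, q=2
  k=2: a=3, p=80, q=7
  k=3: a=3, p=263, q=23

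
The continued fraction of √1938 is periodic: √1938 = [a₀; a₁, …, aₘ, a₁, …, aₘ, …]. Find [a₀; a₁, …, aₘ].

[44; 44, 88]

a₀ = ⌊√1938⌋ = 44.
With m₀=0, d₀=1 and mₖ₊₁ = dₖaₖ − mₖ, dₖ₊₁ = (n − mₖ₊₁²)/dₖ, aₖ₊₁ = ⌊(a₀+mₖ₊₁)/dₖ₊₁⌋:
  k=1: m=44, d=2, a=44
  k=2: m=44, d=1, a=88
d=1 and a=2a₀=88 at k=2, so the next step gives (m, d) = (44, 2) again — its k=1 value — and the period has length 2.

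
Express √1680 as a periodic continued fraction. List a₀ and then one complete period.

[40; 1, 80]

a₀ = ⌊√1680⌋ = 40.
With m₀=0, d₀=1 and mₖ₊₁ = dₖaₖ − mₖ, dₖ₊₁ = (n − mₖ₊₁²)/dₖ, aₖ₊₁ = ⌊(a₀+mₖ₊₁)/dₖ₊₁⌋:
  k=1: m=40, d=80, a=1
  k=2: m=40, d=1, a=80
d=1 and a=2a₀=80 at k=2, so the next step gives (m, d) = (40, 80) again — its k=1 value — and the period has length 2.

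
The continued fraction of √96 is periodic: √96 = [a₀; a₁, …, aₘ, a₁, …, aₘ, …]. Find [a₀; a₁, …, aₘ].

a₀ = ⌊√96⌋ = 9.
With m₀=0, d₀=1 and mₖ₊₁ = dₖaₖ − mₖ, dₖ₊₁ = (n − mₖ₊₁²)/dₖ, aₖ₊₁ = ⌊(a₀+mₖ₊₁)/dₖ₊₁⌋:
  k=1: m=9, d=15, a=1
  k=2: m=6, d=4, a=3
  k=3: m=6, d=15, a=1
  k=4: m=9, d=1, a=18
d=1 and a=2a₀=18 at k=4, so the next step gives (m, d) = (9, 15) again — its k=1 value — and the period has length 4.

[9; 1, 3, 1, 18]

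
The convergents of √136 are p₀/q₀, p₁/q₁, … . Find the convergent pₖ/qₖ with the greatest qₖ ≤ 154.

1621/139

√136 = [11; 1, 1, 1, 22, …] (period length 4).
Convergents:
  p_0/q_0 = 11/1
  p_1/q_1 = 12/1
  p_2/q_2 = 23/2
  p_3/q_3 = 35/3
  p_4/q_4 = 793/68
  p_5/q_5 = 828/71
  p_6/q_6 = 1621/139
  p_7/q_7 = 2449/210
q_6 = 139 ≤ 154 < 210 = q_7, so the answer is 1621/139.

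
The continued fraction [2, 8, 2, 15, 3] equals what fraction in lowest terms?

1707/806

Using pₖ = aₖpₖ₋₁ + pₖ₋₂ and qₖ = aₖqₖ₋₁ + qₖ₋₂:
  k=0: a=2, p=2, q=1
  k=1: a=8, p=17, q=8
  k=2: a=2, p=36, q=17
  k=3: a=15, p=557, q=263
  k=4: a=3, p=1707, q=806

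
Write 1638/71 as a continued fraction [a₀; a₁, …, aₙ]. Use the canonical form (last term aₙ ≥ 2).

[23; 14, 5]

1638 = 23×71 + 5
71 = 14×5 + 1
5 = 5×1 + 0  (stop)
So 1638/71 = [23; 14, 5].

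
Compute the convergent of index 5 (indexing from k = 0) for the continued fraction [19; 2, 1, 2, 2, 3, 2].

1259/65

Using pₖ = aₖpₖ₋₁ + pₖ₋₂, qₖ = aₖqₖ₋₁ + qₖ₋₂ (with p₋₁=1, p₋₂=0, q₋₁=0, q₋₂=1):
  k=0: a=19, p=19, q=1
  k=1: a=2, p=39, q=2
  k=2: a=1, p=58, q=3
  k=3: a=2, p=155, q=8
  k=4: a=2, p=368, q=19
  k=5: a=3, p=1259, q=65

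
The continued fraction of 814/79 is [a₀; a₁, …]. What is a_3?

814 = 10·79 + 24   →  a_0 = 10
79 = 3·24 + 7   →  a_1 = 3
24 = 3·7 + 3   →  a_2 = 3
7 = 2·3 + 1   →  a_3 = 2

2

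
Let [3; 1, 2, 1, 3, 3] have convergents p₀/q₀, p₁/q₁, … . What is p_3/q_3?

Using pₖ = aₖpₖ₋₁ + pₖ₋₂, qₖ = aₖqₖ₋₁ + qₖ₋₂ (with p₋₁=1, p₋₂=0, q₋₁=0, q₋₂=1):
  k=0: a=3, p=3, q=1
  k=1: a=1, p=4, q=1
  k=2: a=2, p=11, q=3
  k=3: a=1, p=15, q=4

15/4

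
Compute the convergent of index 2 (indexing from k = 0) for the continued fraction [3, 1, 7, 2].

Using pₖ = aₖpₖ₋₁ + pₖ₋₂, qₖ = aₖqₖ₋₁ + qₖ₋₂ (with p₋₁=1, p₋₂=0, q₋₁=0, q₋₂=1):
  k=0: a=3, p=3, q=1
  k=1: a=1, p=4, q=1
  k=2: a=7, p=31, q=8

31/8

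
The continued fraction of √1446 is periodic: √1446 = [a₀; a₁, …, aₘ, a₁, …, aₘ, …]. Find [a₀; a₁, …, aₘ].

[38; 38, 76]

a₀ = ⌊√1446⌋ = 38.
With m₀=0, d₀=1 and mₖ₊₁ = dₖaₖ − mₖ, dₖ₊₁ = (n − mₖ₊₁²)/dₖ, aₖ₊₁ = ⌊(a₀+mₖ₊₁)/dₖ₊₁⌋:
  k=1: m=38, d=2, a=38
  k=2: m=38, d=1, a=76
d=1 and a=2a₀=76 at k=2, so the next step gives (m, d) = (38, 2) again — its k=1 value — and the period has length 2.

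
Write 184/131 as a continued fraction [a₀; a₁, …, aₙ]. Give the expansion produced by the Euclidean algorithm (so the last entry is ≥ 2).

184 = 1·131 + 53
131 = 2·53 + 25
53 = 2·25 + 3
25 = 8·3 + 1
3 = 3·1 + 0  (stop)
So 184/131 = [1; 2, 2, 8, 3].

[1; 2, 2, 8, 3]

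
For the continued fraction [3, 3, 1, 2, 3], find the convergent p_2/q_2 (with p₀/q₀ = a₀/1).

Using pₖ = aₖpₖ₋₁ + pₖ₋₂, qₖ = aₖqₖ₋₁ + qₖ₋₂ (with p₋₁=1, p₋₂=0, q₋₁=0, q₋₂=1):
  k=0: a=3, p=3, q=1
  k=1: a=3, p=10, q=3
  k=2: a=1, p=13, q=4

13/4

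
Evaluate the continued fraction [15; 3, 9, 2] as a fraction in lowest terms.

Fold from the inside: start with 2/1.
  9 + 1/2 = 19/2
  3 + 2/19 = 59/19
  15 + 19/59 = 904/59

904/59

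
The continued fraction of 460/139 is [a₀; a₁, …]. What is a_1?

3

460 = 3·139 + 43   →  a_0 = 3
139 = 3·43 + 10   →  a_1 = 3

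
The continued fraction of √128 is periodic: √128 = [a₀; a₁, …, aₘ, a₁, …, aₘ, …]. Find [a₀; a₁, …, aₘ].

a₀ = ⌊√128⌋ = 11.

[11; 3, 5, 3, 22]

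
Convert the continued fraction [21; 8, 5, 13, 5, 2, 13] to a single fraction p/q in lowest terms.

Fold from the inside: start with 13/1.
  2 + 1/13 = 27/13
  5 + 13/27 = 148/27
  13 + 27/148 = 1951/148
  5 + 148/1951 = 9903/1951
  8 + 1951/9903 = 81175/9903
  21 + 9903/81175 = 1714578/81175

1714578/81175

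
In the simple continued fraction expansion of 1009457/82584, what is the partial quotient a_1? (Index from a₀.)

1009457 = 12·82584 + 18449   →  a_0 = 12
82584 = 4·18449 + 8788   →  a_1 = 4

4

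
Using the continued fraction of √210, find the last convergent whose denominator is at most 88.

826/57

√210 = [14; 2, 28, …] (period length 2).
Convergents:
  p_0/q_0 = 14/1
  p_1/q_1 = 29/2
  p_2/q_2 = 826/57
  p_3/q_3 = 1681/116
q_2 = 57 ≤ 88 < 116 = q_3, so the answer is 826/57.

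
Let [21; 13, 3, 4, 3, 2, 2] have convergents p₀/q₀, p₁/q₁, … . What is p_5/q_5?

Using pₖ = aₖpₖ₋₁ + pₖ₋₂, qₖ = aₖqₖ₋₁ + qₖ₋₂ (with p₋₁=1, p₋₂=0, q₋₁=0, q₋₂=1):
  k=0: a=21, p=21, q=1
  k=1: a=13, p=274, q=13
  k=2: a=3, p=843, q=40
  k=3: a=4, p=3646, q=173
  k=4: a=3, p=11781, q=559
  k=5: a=2, p=27208, q=1291

27208/1291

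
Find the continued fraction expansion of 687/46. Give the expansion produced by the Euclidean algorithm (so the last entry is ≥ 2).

[14; 1, 14, 3]

687 = 14×46 + 43
46 = 1×43 + 3
43 = 14×3 + 1
3 = 3×1 + 0  (stop)
So 687/46 = [14; 1, 14, 3].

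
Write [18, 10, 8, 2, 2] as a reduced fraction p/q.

7692/425

Using pₖ = aₖpₖ₋₁ + pₖ₋₂ and qₖ = aₖqₖ₋₁ + qₖ₋₂:
  k=0: a=18, p=18, q=1
  k=1: a=10, p=181, q=10
  k=2: a=8, p=1466, q=81
  k=3: a=2, p=3113, q=172
  k=4: a=2, p=7692, q=425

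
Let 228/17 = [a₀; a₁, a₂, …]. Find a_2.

2

228 = 13·17 + 7   →  a_0 = 13
17 = 2·7 + 3   →  a_1 = 2
7 = 2·3 + 1   →  a_2 = 2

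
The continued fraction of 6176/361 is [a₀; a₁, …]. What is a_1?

9

6176 = 17·361 + 39   →  a_0 = 17
361 = 9·39 + 10   →  a_1 = 9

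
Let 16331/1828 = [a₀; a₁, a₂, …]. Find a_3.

16331 = 8·1828 + 1707   →  a_0 = 8
1828 = 1·1707 + 121   →  a_1 = 1
1707 = 14·121 + 13   →  a_2 = 14
121 = 9·13 + 4   →  a_3 = 9

9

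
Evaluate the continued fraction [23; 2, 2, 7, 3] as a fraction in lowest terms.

Using pₖ = aₖpₖ₋₁ + pₖ₋₂ and qₖ = aₖqₖ₋₁ + qₖ₋₂:
  k=0: a=23, p=23, q=1
  k=1: a=2, p=47, q=2
  k=2: a=2, p=117, q=5
  k=3: a=7, p=866, q=37
  k=4: a=3, p=2715, q=116

2715/116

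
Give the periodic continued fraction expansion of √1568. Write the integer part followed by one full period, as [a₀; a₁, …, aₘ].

[39; 1, 1, 2, 19, 2, 1, 1, 78]

a₀ = ⌊√1568⌋ = 39.
With m₀=0, d₀=1 and mₖ₊₁ = dₖaₖ − mₖ, dₖ₊₁ = (n − mₖ₊₁²)/dₖ, aₖ₊₁ = ⌊(a₀+mₖ₊₁)/dₖ₊₁⌋:
  k=1: m=39, d=47, a=1
  k=2: m=8, d=32, a=1
  k=3: m=24, d=31, a=2
  k=4: m=38, d=4, a=19
  k=5: m=38, d=31, a=2
  k=6: m=24, d=32, a=1
  k=7: m=8, d=47, a=1
  k=8: m=39, d=1, a=78
d=1 and a=2a₀=78 at k=8, so the next step gives (m, d) = (39, 47) again — its k=1 value — and the period has length 8.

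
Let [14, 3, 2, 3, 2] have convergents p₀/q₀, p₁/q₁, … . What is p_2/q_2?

100/7

Using pₖ = aₖpₖ₋₁ + pₖ₋₂, qₖ = aₖqₖ₋₁ + qₖ₋₂ (with p₋₁=1, p₋₂=0, q₋₁=0, q₋₂=1):
  k=0: a=14, p=14, q=1
  k=1: a=3, p=43, q=3
  k=2: a=2, p=100, q=7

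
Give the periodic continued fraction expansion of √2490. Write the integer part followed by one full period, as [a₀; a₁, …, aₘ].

a₀ = ⌊√2490⌋ = 49.
With m₀=0, d₀=1 and mₖ₊₁ = dₖaₖ − mₖ, dₖ₊₁ = (n − mₖ₊₁²)/dₖ, aₖ₊₁ = ⌊(a₀+mₖ₊₁)/dₖ₊₁⌋:
  k=1: m=49, d=89, a=1
  k=2: m=40, d=10, a=8
  k=3: m=40, d=89, a=1
  k=4: m=49, d=1, a=98
d=1 and a=2a₀=98 at k=4, so the next step gives (m, d) = (49, 89) again — its k=1 value — and the period has length 4.

[49; 1, 8, 1, 98]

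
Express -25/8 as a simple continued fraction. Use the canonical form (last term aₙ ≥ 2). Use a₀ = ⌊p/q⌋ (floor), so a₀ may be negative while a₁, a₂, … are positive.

-25 = -4*8 + 7
8 = 1*7 + 1
7 = 7*1 + 0  (stop)
So -25/8 = [-4; 1, 7].

[-4; 1, 7]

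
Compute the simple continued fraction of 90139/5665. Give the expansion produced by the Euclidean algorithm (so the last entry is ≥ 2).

[15; 1, 10, 3, 3, 1, 18, 2]

90139 = 15×5665 + 5164
5665 = 1×5164 + 501
5164 = 10×501 + 154
501 = 3×154 + 39
154 = 3×39 + 37
39 = 1×37 + 2
37 = 18×2 + 1
2 = 2×1 + 0  (stop)
So 90139/5665 = [15; 1, 10, 3, 3, 1, 18, 2].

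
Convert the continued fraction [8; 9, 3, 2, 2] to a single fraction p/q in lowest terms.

1281/158

Using pₖ = aₖpₖ₋₁ + pₖ₋₂ and qₖ = aₖqₖ₋₁ + qₖ₋₂:
  k=0: a=8, p=8, q=1
  k=1: a=9, p=73, q=9
  k=2: a=3, p=227, q=28
  k=3: a=2, p=527, q=65
  k=4: a=2, p=1281, q=158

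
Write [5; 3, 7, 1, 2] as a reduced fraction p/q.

383/72

Using pₖ = aₖpₖ₋₁ + pₖ₋₂ and qₖ = aₖqₖ₋₁ + qₖ₋₂:
  k=0: a=5, p=5, q=1
  k=1: a=3, p=16, q=3
  k=2: a=7, p=117, q=22
  k=3: a=1, p=133, q=25
  k=4: a=2, p=383, q=72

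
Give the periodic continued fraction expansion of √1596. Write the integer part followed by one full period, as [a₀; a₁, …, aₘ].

a₀ = ⌊√1596⌋ = 39.

[39; 1, 18, 1, 78]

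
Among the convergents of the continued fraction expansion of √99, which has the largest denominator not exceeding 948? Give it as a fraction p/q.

√99 = [9; 1, 18, …] (period length 2).
Convergents:
  p_0/q_0 = 9/1
  p_1/q_1 = 10/1
  p_2/q_2 = 189/19
  p_3/q_3 = 199/20
  p_4/q_4 = 3771/379
  p_5/q_5 = 3970/399
  p_6/q_6 = 75231/7561
q_5 = 399 ≤ 948 < 7561 = q_6, so the answer is 3970/399.

3970/399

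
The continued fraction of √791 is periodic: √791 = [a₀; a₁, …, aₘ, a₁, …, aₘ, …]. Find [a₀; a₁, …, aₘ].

[28; 8, 56]

a₀ = ⌊√791⌋ = 28.
With m₀=0, d₀=1 and mₖ₊₁ = dₖaₖ − mₖ, dₖ₊₁ = (n − mₖ₊₁²)/dₖ, aₖ₊₁ = ⌊(a₀+mₖ₊₁)/dₖ₊₁⌋:
  k=1: m=28, d=7, a=8
  k=2: m=28, d=1, a=56
d=1 and a=2a₀=56 at k=2, so the next step gives (m, d) = (28, 7) again — its k=1 value — and the period has length 2.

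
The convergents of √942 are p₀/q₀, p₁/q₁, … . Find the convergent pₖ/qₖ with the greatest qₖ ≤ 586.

8072/263

√942 = [30; 1, 2, 4, 20, 4, 2, 1, 60, …] (period length 8).
Convergents:
  p_0/q_0 = 30/1
  p_1/q_1 = 31/1
  p_2/q_2 = 92/3
  p_3/q_3 = 399/13
  p_4/q_4 = 8072/263
  p_5/q_5 = 32687/1065
q_4 = 263 ≤ 586 < 1065 = q_5, so the answer is 8072/263.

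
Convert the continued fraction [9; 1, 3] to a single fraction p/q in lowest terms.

39/4

Fold from the inside: start with 3/1.
  1 + 1/3 = 4/3
  9 + 3/4 = 39/4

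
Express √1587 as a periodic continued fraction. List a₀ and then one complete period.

[39; 1, 5, 7, 13, 7, 5, 1, 78]

a₀ = ⌊√1587⌋ = 39.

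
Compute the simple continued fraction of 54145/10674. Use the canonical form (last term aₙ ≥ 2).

[5; 13, 1, 3, 2, 2, 11, 3]

54145 = 5×10674 + 775
10674 = 13×775 + 599
775 = 1×599 + 176
599 = 3×176 + 71
176 = 2×71 + 34
71 = 2×34 + 3
34 = 11×3 + 1
3 = 3×1 + 0  (stop)
So 54145/10674 = [5; 13, 1, 3, 2, 2, 11, 3].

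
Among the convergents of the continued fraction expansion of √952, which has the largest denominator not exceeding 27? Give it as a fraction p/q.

216/7

√952 = [30; 1, 5, 1, 6, 1, 5, 1, 60, …] (period length 8).
Convergents:
  p_0/q_0 = 30/1
  p_1/q_1 = 31/1
  p_2/q_2 = 185/6
  p_3/q_3 = 216/7
  p_4/q_4 = 1481/48
q_3 = 7 ≤ 27 < 48 = q_4, so the answer is 216/7.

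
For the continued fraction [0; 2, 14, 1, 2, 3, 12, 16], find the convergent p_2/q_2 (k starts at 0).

Using pₖ = aₖpₖ₋₁ + pₖ₋₂, qₖ = aₖqₖ₋₁ + qₖ₋₂ (with p₋₁=1, p₋₂=0, q₋₁=0, q₋₂=1):
  k=0: a=0, p=0, q=1
  k=1: a=2, p=1, q=2
  k=2: a=14, p=14, q=29

14/29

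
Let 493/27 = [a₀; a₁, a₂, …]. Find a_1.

493 = 18·27 + 7   →  a_0 = 18
27 = 3·7 + 6   →  a_1 = 3

3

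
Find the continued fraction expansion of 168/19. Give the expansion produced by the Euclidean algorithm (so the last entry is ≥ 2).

168 = 8×19 + 16
19 = 1×16 + 3
16 = 5×3 + 1
3 = 3×1 + 0  (stop)
So 168/19 = [8; 1, 5, 3].

[8; 1, 5, 3]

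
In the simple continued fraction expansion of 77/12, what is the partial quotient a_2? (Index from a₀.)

2

77 = 6·12 + 5   →  a_0 = 6
12 = 2·5 + 2   →  a_1 = 2
5 = 2·2 + 1   →  a_2 = 2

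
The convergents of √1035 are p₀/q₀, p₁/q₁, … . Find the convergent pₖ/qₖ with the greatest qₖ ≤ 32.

√1035 = [32; 5, 1, 5, 64, …] (period length 4).
Convergents:
  p_0/q_0 = 32/1
  p_1/q_1 = 161/5
  p_2/q_2 = 193/6
  p_3/q_3 = 1126/35
q_2 = 6 ≤ 32 < 35 = q_3, so the answer is 193/6.

193/6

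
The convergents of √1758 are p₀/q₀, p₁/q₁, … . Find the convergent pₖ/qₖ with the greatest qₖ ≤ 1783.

49266/1175

√1758 = [41; 1, 12, 1, 82, …] (period length 4).
Convergents:
  p_0/q_0 = 41/1
  p_1/q_1 = 42/1
  p_2/q_2 = 545/13
  p_3/q_3 = 587/14
  p_4/q_4 = 48679/1161
  p_5/q_5 = 49266/1175
  p_6/q_6 = 639871/15261
q_5 = 1175 ≤ 1783 < 15261 = q_6, so the answer is 49266/1175.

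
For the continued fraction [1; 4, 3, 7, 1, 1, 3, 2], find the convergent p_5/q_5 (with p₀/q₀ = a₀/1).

Using pₖ = aₖpₖ₋₁ + pₖ₋₂, qₖ = aₖqₖ₋₁ + qₖ₋₂ (with p₋₁=1, p₋₂=0, q₋₁=0, q₋₂=1):
  k=0: a=1, p=1, q=1
  k=1: a=4, p=5, q=4
  k=2: a=3, p=16, q=13
  k=3: a=7, p=117, q=95
  k=4: a=1, p=133, q=108
  k=5: a=1, p=250, q=203

250/203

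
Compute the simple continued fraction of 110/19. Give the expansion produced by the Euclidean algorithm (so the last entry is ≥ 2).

[5; 1, 3, 1, 3]

110 = 5·19 + 15
19 = 1·15 + 4
15 = 3·4 + 3
4 = 1·3 + 1
3 = 3·1 + 0  (stop)
So 110/19 = [5; 1, 3, 1, 3].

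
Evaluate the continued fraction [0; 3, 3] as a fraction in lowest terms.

3/10

Using pₖ = aₖpₖ₋₁ + pₖ₋₂ and qₖ = aₖqₖ₋₁ + qₖ₋₂:
  k=0: a=0, p=0, q=1
  k=1: a=3, p=1, q=3
  k=2: a=3, p=3, q=10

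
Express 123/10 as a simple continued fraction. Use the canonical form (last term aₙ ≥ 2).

[12; 3, 3]

123 = 12×10 + 3
10 = 3×3 + 1
3 = 3×1 + 0  (stop)
So 123/10 = [12; 3, 3].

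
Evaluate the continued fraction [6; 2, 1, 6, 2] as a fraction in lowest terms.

273/43

Using pₖ = aₖpₖ₋₁ + pₖ₋₂ and qₖ = aₖqₖ₋₁ + qₖ₋₂:
  k=0: a=6, p=6, q=1
  k=1: a=2, p=13, q=2
  k=2: a=1, p=19, q=3
  k=3: a=6, p=127, q=20
  k=4: a=2, p=273, q=43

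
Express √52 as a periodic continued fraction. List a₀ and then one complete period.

[7; 4, 1, 2, 1, 4, 14]

a₀ = ⌊√52⌋ = 7.
With m₀=0, d₀=1 and mₖ₊₁ = dₖaₖ − mₖ, dₖ₊₁ = (n − mₖ₊₁²)/dₖ, aₖ₊₁ = ⌊(a₀+mₖ₊₁)/dₖ₊₁⌋:
  k=1: m=7, d=3, a=4
  k=2: m=5, d=9, a=1
  k=3: m=4, d=4, a=2
  k=4: m=4, d=9, a=1
  k=5: m=5, d=3, a=4
  k=6: m=7, d=1, a=14
d=1 and a=2a₀=14 at k=6, so the next step gives (m, d) = (7, 3) again — its k=1 value — and the period has length 6.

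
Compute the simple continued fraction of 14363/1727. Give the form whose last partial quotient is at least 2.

[8; 3, 6, 2, 1, 3, 2, 3]

14363 = 8×1727 + 547
1727 = 3×547 + 86
547 = 6×86 + 31
86 = 2×31 + 24
31 = 1×24 + 7
24 = 3×7 + 3
7 = 2×3 + 1
3 = 3×1 + 0  (stop)
So 14363/1727 = [8; 3, 6, 2, 1, 3, 2, 3].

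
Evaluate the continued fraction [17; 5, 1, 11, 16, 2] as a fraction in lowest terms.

40433/2355

Using pₖ = aₖpₖ₋₁ + pₖ₋₂ and qₖ = aₖqₖ₋₁ + qₖ₋₂:
  k=0: a=17, p=17, q=1
  k=1: a=5, p=86, q=5
  k=2: a=1, p=103, q=6
  k=3: a=11, p=1219, q=71
  k=4: a=16, p=19607, q=1142
  k=5: a=2, p=40433, q=2355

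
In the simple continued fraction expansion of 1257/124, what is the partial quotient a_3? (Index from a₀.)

1257 = 10·124 + 17   →  a_0 = 10
124 = 7·17 + 5   →  a_1 = 7
17 = 3·5 + 2   →  a_2 = 3
5 = 2·2 + 1   →  a_3 = 2

2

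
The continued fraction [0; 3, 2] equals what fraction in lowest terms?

2/7

Using pₖ = aₖpₖ₋₁ + pₖ₋₂ and qₖ = aₖqₖ₋₁ + qₖ₋₂:
  k=0: a=0, p=0, q=1
  k=1: a=3, p=1, q=3
  k=2: a=2, p=2, q=7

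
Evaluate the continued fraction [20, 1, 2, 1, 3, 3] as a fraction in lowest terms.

1016/49

Fold from the inside: start with 3/1.
  3 + 1/3 = 10/3
  1 + 3/10 = 13/10
  2 + 10/13 = 36/13
  1 + 13/36 = 49/36
  20 + 36/49 = 1016/49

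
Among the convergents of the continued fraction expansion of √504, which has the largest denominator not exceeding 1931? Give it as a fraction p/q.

40365/1798

√504 = [22; 2, 4, 2, 44, …] (period length 4).
Convergents:
  p_0/q_0 = 22/1
  p_1/q_1 = 45/2
  p_2/q_2 = 202/9
  p_3/q_3 = 449/20
  p_4/q_4 = 19958/889
  p_5/q_5 = 40365/1798
  p_6/q_6 = 181418/8081
q_5 = 1798 ≤ 1931 < 8081 = q_6, so the answer is 40365/1798.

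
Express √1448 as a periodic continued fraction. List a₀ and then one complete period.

a₀ = ⌊√1448⌋ = 38.
With m₀=0, d₀=1 and mₖ₊₁ = dₖaₖ − mₖ, dₖ₊₁ = (n − mₖ₊₁²)/dₖ, aₖ₊₁ = ⌊(a₀+mₖ₊₁)/dₖ₊₁⌋:
  k=1: m=38, d=4, a=19
  k=2: m=38, d=1, a=76
d=1 and a=2a₀=76 at k=2, so the next step gives (m, d) = (38, 4) again — its k=1 value — and the period has length 2.

[38; 19, 76]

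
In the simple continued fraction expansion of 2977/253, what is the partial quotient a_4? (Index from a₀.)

2

2977 = 11·253 + 194   →  a_0 = 11
253 = 1·194 + 59   →  a_1 = 1
194 = 3·59 + 17   →  a_2 = 3
59 = 3·17 + 8   →  a_3 = 3
17 = 2·8 + 1   →  a_4 = 2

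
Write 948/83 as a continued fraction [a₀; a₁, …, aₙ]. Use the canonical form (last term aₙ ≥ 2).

948 = 11×83 + 35
83 = 2×35 + 13
35 = 2×13 + 9
13 = 1×9 + 4
9 = 2×4 + 1
4 = 4×1 + 0  (stop)
So 948/83 = [11; 2, 2, 1, 2, 4].

[11; 2, 2, 1, 2, 4]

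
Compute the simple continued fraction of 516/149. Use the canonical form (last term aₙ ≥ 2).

[3; 2, 6, 3, 1, 2]

516 = 3×149 + 69
149 = 2×69 + 11
69 = 6×11 + 3
11 = 3×3 + 2
3 = 1×2 + 1
2 = 2×1 + 0  (stop)
So 516/149 = [3; 2, 6, 3, 1, 2].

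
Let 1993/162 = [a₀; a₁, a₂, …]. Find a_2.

1993 = 12·162 + 49   →  a_0 = 12
162 = 3·49 + 15   →  a_1 = 3
49 = 3·15 + 4   →  a_2 = 3

3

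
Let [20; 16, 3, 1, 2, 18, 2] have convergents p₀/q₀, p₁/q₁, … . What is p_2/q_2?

983/49

Using pₖ = aₖpₖ₋₁ + pₖ₋₂, qₖ = aₖqₖ₋₁ + qₖ₋₂ (with p₋₁=1, p₋₂=0, q₋₁=0, q₋₂=1):
  k=0: a=20, p=20, q=1
  k=1: a=16, p=321, q=16
  k=2: a=3, p=983, q=49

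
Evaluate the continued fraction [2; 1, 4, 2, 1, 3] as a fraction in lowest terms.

166/59

Fold from the inside: start with 3/1.
  1 + 1/3 = 4/3
  2 + 3/4 = 11/4
  4 + 4/11 = 48/11
  1 + 11/48 = 59/48
  2 + 48/59 = 166/59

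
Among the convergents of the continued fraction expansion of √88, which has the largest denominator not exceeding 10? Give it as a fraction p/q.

√88 = [9; 2, 1, 1, 1, 2, 18, …] (period length 6).
Convergents:
  p_0/q_0 = 9/1
  p_1/q_1 = 19/2
  p_2/q_2 = 28/3
  p_3/q_3 = 47/5
  p_4/q_4 = 75/8
  p_5/q_5 = 197/21
q_4 = 8 ≤ 10 < 21 = q_5, so the answer is 75/8.

75/8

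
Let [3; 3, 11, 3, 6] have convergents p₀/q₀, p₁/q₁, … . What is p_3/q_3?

349/105

Using pₖ = aₖpₖ₋₁ + pₖ₋₂, qₖ = aₖqₖ₋₁ + qₖ₋₂ (with p₋₁=1, p₋₂=0, q₋₁=0, q₋₂=1):
  k=0: a=3, p=3, q=1
  k=1: a=3, p=10, q=3
  k=2: a=11, p=113, q=34
  k=3: a=3, p=349, q=105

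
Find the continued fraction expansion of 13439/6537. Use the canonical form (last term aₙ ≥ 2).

13439 = 2·6537 + 365
6537 = 17·365 + 332
365 = 1·332 + 33
332 = 10·33 + 2
33 = 16·2 + 1
2 = 2·1 + 0  (stop)
So 13439/6537 = [2; 17, 1, 10, 16, 2].

[2; 17, 1, 10, 16, 2]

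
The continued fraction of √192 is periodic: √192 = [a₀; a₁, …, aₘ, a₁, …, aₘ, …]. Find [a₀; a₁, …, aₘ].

a₀ = ⌊√192⌋ = 13.

[13; 1, 5, 1, 26]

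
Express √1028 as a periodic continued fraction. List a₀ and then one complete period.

[32; 16, 64]

a₀ = ⌊√1028⌋ = 32.
With m₀=0, d₀=1 and mₖ₊₁ = dₖaₖ − mₖ, dₖ₊₁ = (n − mₖ₊₁²)/dₖ, aₖ₊₁ = ⌊(a₀+mₖ₊₁)/dₖ₊₁⌋:
  k=1: m=32, d=4, a=16
  k=2: m=32, d=1, a=64
d=1 and a=2a₀=64 at k=2, so the next step gives (m, d) = (32, 4) again — its k=1 value — and the period has length 2.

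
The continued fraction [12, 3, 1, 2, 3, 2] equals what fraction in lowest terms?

1043/85

Fold from the inside: start with 2/1.
  3 + 1/2 = 7/2
  2 + 2/7 = 16/7
  1 + 7/16 = 23/16
  3 + 16/23 = 85/23
  12 + 23/85 = 1043/85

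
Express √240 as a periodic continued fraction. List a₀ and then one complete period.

[15; 2, 30]

a₀ = ⌊√240⌋ = 15.
With m₀=0, d₀=1 and mₖ₊₁ = dₖaₖ − mₖ, dₖ₊₁ = (n − mₖ₊₁²)/dₖ, aₖ₊₁ = ⌊(a₀+mₖ₊₁)/dₖ₊₁⌋:
  k=1: m=15, d=15, a=2
  k=2: m=15, d=1, a=30
d=1 and a=2a₀=30 at k=2, so the next step gives (m, d) = (15, 15) again — its k=1 value — and the period has length 2.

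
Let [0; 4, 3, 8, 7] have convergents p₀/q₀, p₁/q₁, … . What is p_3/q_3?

Using pₖ = aₖpₖ₋₁ + pₖ₋₂, qₖ = aₖqₖ₋₁ + qₖ₋₂ (with p₋₁=1, p₋₂=0, q₋₁=0, q₋₂=1):
  k=0: a=0, p=0, q=1
  k=1: a=4, p=1, q=4
  k=2: a=3, p=3, q=13
  k=3: a=8, p=25, q=108

25/108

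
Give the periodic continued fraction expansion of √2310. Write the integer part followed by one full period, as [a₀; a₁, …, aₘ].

a₀ = ⌊√2310⌋ = 48.
With m₀=0, d₀=1 and mₖ₊₁ = dₖaₖ − mₖ, dₖ₊₁ = (n − mₖ₊₁²)/dₖ, aₖ₊₁ = ⌊(a₀+mₖ₊₁)/dₖ₊₁⌋:
  k=1: m=48, d=6, a=16
  k=2: m=48, d=1, a=96
d=1 and a=2a₀=96 at k=2, so the next step gives (m, d) = (48, 6) again — its k=1 value — and the period has length 2.

[48; 16, 96]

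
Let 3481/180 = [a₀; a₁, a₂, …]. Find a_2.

1

3481 = 19·180 + 61   →  a_0 = 19
180 = 2·61 + 58   →  a_1 = 2
61 = 1·58 + 3   →  a_2 = 1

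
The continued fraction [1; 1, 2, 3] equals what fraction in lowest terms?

Using pₖ = aₖpₖ₋₁ + pₖ₋₂ and qₖ = aₖqₖ₋₁ + qₖ₋₂:
  k=0: a=1, p=1, q=1
  k=1: a=1, p=2, q=1
  k=2: a=2, p=5, q=3
  k=3: a=3, p=17, q=10

17/10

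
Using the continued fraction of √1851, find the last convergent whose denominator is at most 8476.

√1851 = [43; 43, 86, …] (period length 2).
Convergents:
  p_0/q_0 = 43/1
  p_1/q_1 = 1850/43
  p_2/q_2 = 159143/3699
  p_3/q_3 = 6844999/159100
q_2 = 3699 ≤ 8476 < 159100 = q_3, so the answer is 159143/3699.

159143/3699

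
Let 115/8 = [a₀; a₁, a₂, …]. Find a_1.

115 = 14·8 + 3   →  a_0 = 14
8 = 2·3 + 2   →  a_1 = 2

2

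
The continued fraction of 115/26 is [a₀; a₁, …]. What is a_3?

115 = 4·26 + 11   →  a_0 = 4
26 = 2·11 + 4   →  a_1 = 2
11 = 2·4 + 3   →  a_2 = 2
4 = 1·3 + 1   →  a_3 = 1

1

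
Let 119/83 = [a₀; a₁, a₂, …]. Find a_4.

119 = 1·83 + 36   →  a_0 = 1
83 = 2·36 + 11   →  a_1 = 2
36 = 3·11 + 3   →  a_2 = 3
11 = 3·3 + 2   →  a_3 = 3
3 = 1·2 + 1   →  a_4 = 1

1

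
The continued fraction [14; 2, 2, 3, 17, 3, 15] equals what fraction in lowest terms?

198577/13779

Using pₖ = aₖpₖ₋₁ + pₖ₋₂ and qₖ = aₖqₖ₋₁ + qₖ₋₂:
  k=0: a=14, p=14, q=1
  k=1: a=2, p=29, q=2
  k=2: a=2, p=72, q=5
  k=3: a=3, p=245, q=17
  k=4: a=17, p=4237, q=294
  k=5: a=3, p=12956, q=899
  k=6: a=15, p=198577, q=13779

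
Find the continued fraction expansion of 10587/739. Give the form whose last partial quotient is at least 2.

[14; 3, 15, 16]

10587 = 14*739 + 241
739 = 3*241 + 16
241 = 15*16 + 1
16 = 16*1 + 0  (stop)
So 10587/739 = [14; 3, 15, 16].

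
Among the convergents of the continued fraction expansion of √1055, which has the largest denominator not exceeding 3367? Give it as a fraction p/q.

√1055 = [32; 2, 12, 2, 64, …] (period length 4).
Convergents:
  p_0/q_0 = 32/1
  p_1/q_1 = 65/2
  p_2/q_2 = 812/25
  p_3/q_3 = 1689/52
  p_4/q_4 = 108908/3353
  p_5/q_5 = 219505/6758
q_4 = 3353 ≤ 3367 < 6758 = q_5, so the answer is 108908/3353.

108908/3353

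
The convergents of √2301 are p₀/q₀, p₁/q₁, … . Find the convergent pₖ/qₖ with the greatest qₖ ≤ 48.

1535/32

√2301 = [47; 1, 30, 1, 94, …] (period length 4).
Convergents:
  p_0/q_0 = 47/1
  p_1/q_1 = 48/1
  p_2/q_2 = 1487/31
  p_3/q_3 = 1535/32
  p_4/q_4 = 145777/3039
q_3 = 32 ≤ 48 < 3039 = q_4, so the answer is 1535/32.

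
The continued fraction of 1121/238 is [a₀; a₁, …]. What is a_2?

2

1121 = 4·238 + 169   →  a_0 = 4
238 = 1·169 + 69   →  a_1 = 1
169 = 2·69 + 31   →  a_2 = 2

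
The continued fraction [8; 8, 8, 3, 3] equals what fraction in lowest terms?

Using pₖ = aₖpₖ₋₁ + pₖ₋₂ and qₖ = aₖqₖ₋₁ + qₖ₋₂:
  k=0: a=8, p=8, q=1
  k=1: a=8, p=65, q=8
  k=2: a=8, p=528, q=65
  k=3: a=3, p=1649, q=203
  k=4: a=3, p=5475, q=674

5475/674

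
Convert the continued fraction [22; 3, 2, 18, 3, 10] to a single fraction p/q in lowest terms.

90685/4069

Fold from the inside: start with 10/1.
  3 + 1/10 = 31/10
  18 + 10/31 = 568/31
  2 + 31/568 = 1167/568
  3 + 568/1167 = 4069/1167
  22 + 1167/4069 = 90685/4069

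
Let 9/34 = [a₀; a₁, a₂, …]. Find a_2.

9 = 0·34 + 9   →  a_0 = 0
34 = 3·9 + 7   →  a_1 = 3
9 = 1·7 + 2   →  a_2 = 1

1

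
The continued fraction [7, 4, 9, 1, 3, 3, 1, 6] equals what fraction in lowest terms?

Fold from the inside: start with 6/1.
  1 + 1/6 = 7/6
  3 + 6/7 = 27/7
  3 + 7/27 = 88/27
  1 + 27/88 = 115/88
  9 + 88/115 = 1123/115
  4 + 115/1123 = 4607/1123
  7 + 1123/4607 = 33372/4607

33372/4607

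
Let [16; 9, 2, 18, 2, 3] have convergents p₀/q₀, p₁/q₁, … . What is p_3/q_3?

Using pₖ = aₖpₖ₋₁ + pₖ₋₂, qₖ = aₖqₖ₋₁ + qₖ₋₂ (with p₋₁=1, p₋₂=0, q₋₁=0, q₋₂=1):
  k=0: a=16, p=16, q=1
  k=1: a=9, p=145, q=9
  k=2: a=2, p=306, q=19
  k=3: a=18, p=5653, q=351

5653/351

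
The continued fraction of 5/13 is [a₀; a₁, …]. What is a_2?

5 = 0·13 + 5   →  a_0 = 0
13 = 2·5 + 3   →  a_1 = 2
5 = 1·3 + 2   →  a_2 = 1

1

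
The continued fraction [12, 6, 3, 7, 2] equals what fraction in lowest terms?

Using pₖ = aₖpₖ₋₁ + pₖ₋₂ and qₖ = aₖqₖ₋₁ + qₖ₋₂:
  k=0: a=12, p=12, q=1
  k=1: a=6, p=73, q=6
  k=2: a=3, p=231, q=19
  k=3: a=7, p=1690, q=139
  k=4: a=2, p=3611, q=297

3611/297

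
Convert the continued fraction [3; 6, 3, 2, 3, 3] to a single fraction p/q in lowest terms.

Using pₖ = aₖpₖ₋₁ + pₖ₋₂ and qₖ = aₖqₖ₋₁ + qₖ₋₂:
  k=0: a=3, p=3, q=1
  k=1: a=6, p=19, q=6
  k=2: a=3, p=60, q=19
  k=3: a=2, p=139, q=44
  k=4: a=3, p=477, q=151
  k=5: a=3, p=1570, q=497

1570/497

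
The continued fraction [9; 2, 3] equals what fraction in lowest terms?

Using pₖ = aₖpₖ₋₁ + pₖ₋₂ and qₖ = aₖqₖ₋₁ + qₖ₋₂:
  k=0: a=9, p=9, q=1
  k=1: a=2, p=19, q=2
  k=2: a=3, p=66, q=7

66/7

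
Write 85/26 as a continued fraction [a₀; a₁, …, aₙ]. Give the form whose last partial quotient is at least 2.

85 = 3×26 + 7
26 = 3×7 + 5
7 = 1×5 + 2
5 = 2×2 + 1
2 = 2×1 + 0  (stop)
So 85/26 = [3; 3, 1, 2, 2].

[3; 3, 1, 2, 2]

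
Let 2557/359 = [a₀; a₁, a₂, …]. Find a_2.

6

2557 = 7·359 + 44   →  a_0 = 7
359 = 8·44 + 7   →  a_1 = 8
44 = 6·7 + 2   →  a_2 = 6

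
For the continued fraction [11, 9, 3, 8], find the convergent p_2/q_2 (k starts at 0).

Using pₖ = aₖpₖ₋₁ + pₖ₋₂, qₖ = aₖqₖ₋₁ + qₖ₋₂ (with p₋₁=1, p₋₂=0, q₋₁=0, q₋₂=1):
  k=0: a=11, p=11, q=1
  k=1: a=9, p=100, q=9
  k=2: a=3, p=311, q=28

311/28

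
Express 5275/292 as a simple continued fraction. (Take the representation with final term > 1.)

5275 = 18*292 + 19
292 = 15*19 + 7
19 = 2*7 + 5
7 = 1*5 + 2
5 = 2*2 + 1
2 = 2*1 + 0  (stop)
So 5275/292 = [18; 15, 2, 1, 2, 2].

[18; 15, 2, 1, 2, 2]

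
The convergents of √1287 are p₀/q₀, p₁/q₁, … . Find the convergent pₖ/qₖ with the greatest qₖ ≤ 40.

√1287 = [35; 1, 6, 1, 70, …] (period length 4).
Convergents:
  p_0/q_0 = 35/1
  p_1/q_1 = 36/1
  p_2/q_2 = 251/7
  p_3/q_3 = 287/8
  p_4/q_4 = 20341/567
q_3 = 8 ≤ 40 < 567 = q_4, so the answer is 287/8.

287/8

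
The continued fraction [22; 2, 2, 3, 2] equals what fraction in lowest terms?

874/39

Using pₖ = aₖpₖ₋₁ + pₖ₋₂ and qₖ = aₖqₖ₋₁ + qₖ₋₂:
  k=0: a=22, p=22, q=1
  k=1: a=2, p=45, q=2
  k=2: a=2, p=112, q=5
  k=3: a=3, p=381, q=17
  k=4: a=2, p=874, q=39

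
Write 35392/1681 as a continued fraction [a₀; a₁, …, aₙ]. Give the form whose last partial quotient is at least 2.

35392 = 21×1681 + 91
1681 = 18×91 + 43
91 = 2×43 + 5
43 = 8×5 + 3
5 = 1×3 + 2
3 = 1×2 + 1
2 = 2×1 + 0  (stop)
So 35392/1681 = [21; 18, 2, 8, 1, 1, 2].

[21; 18, 2, 8, 1, 1, 2]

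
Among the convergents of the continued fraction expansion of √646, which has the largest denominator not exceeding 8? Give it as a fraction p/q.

√646 = [25; 2, 2, 2, 50, …] (period length 4).
Convergents:
  p_0/q_0 = 25/1
  p_1/q_1 = 51/2
  p_2/q_2 = 127/5
  p_3/q_3 = 305/12
q_2 = 5 ≤ 8 < 12 = q_3, so the answer is 127/5.

127/5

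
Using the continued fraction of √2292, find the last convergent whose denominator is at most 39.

√2292 = [47; 1, 6, 1, 94, …] (period length 4).
Convergents:
  p_0/q_0 = 47/1
  p_1/q_1 = 48/1
  p_2/q_2 = 335/7
  p_3/q_3 = 383/8
  p_4/q_4 = 36337/759
q_3 = 8 ≤ 39 < 759 = q_4, so the answer is 383/8.

383/8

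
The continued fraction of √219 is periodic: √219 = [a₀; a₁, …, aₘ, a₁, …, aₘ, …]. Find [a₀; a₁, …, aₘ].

a₀ = ⌊√219⌋ = 14.
With m₀=0, d₀=1 and mₖ₊₁ = dₖaₖ − mₖ, dₖ₊₁ = (n − mₖ₊₁²)/dₖ, aₖ₊₁ = ⌊(a₀+mₖ₊₁)/dₖ₊₁⌋:
  k=1: m=14, d=23, a=1
  k=2: m=9, d=6, a=3
  k=3: m=9, d=23, a=1
  k=4: m=14, d=1, a=28
d=1 and a=2a₀=28 at k=4, so the next step gives (m, d) = (14, 23) again — its k=1 value — and the period has length 4.

[14; 1, 3, 1, 28]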